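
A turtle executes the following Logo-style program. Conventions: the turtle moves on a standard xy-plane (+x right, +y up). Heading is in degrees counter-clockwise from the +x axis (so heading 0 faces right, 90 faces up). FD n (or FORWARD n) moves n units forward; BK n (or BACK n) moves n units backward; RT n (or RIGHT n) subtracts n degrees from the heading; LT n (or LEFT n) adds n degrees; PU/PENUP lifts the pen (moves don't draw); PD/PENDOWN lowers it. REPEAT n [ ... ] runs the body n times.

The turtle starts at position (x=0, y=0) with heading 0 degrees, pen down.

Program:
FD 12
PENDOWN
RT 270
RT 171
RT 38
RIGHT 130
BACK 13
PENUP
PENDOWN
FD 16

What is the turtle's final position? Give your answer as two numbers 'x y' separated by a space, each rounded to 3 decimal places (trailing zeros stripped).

Executing turtle program step by step:
Start: pos=(0,0), heading=0, pen down
FD 12: (0,0) -> (12,0) [heading=0, draw]
PD: pen down
RT 270: heading 0 -> 90
RT 171: heading 90 -> 279
RT 38: heading 279 -> 241
RT 130: heading 241 -> 111
BK 13: (12,0) -> (16.659,-12.137) [heading=111, draw]
PU: pen up
PD: pen down
FD 16: (16.659,-12.137) -> (10.925,2.801) [heading=111, draw]
Final: pos=(10.925,2.801), heading=111, 3 segment(s) drawn

Answer: 10.925 2.801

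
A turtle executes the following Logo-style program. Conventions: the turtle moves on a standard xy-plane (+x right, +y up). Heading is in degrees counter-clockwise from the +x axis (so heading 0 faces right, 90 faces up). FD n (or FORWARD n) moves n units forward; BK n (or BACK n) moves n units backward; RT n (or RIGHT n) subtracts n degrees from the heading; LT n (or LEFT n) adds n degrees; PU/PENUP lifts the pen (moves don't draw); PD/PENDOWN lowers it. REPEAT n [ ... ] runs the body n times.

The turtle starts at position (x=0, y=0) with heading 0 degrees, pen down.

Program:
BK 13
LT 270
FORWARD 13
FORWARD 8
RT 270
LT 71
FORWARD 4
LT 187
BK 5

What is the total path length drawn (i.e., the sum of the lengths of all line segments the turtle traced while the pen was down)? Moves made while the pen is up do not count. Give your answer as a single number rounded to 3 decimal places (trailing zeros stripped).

Executing turtle program step by step:
Start: pos=(0,0), heading=0, pen down
BK 13: (0,0) -> (-13,0) [heading=0, draw]
LT 270: heading 0 -> 270
FD 13: (-13,0) -> (-13,-13) [heading=270, draw]
FD 8: (-13,-13) -> (-13,-21) [heading=270, draw]
RT 270: heading 270 -> 0
LT 71: heading 0 -> 71
FD 4: (-13,-21) -> (-11.698,-17.218) [heading=71, draw]
LT 187: heading 71 -> 258
BK 5: (-11.698,-17.218) -> (-10.658,-12.327) [heading=258, draw]
Final: pos=(-10.658,-12.327), heading=258, 5 segment(s) drawn

Segment lengths:
  seg 1: (0,0) -> (-13,0), length = 13
  seg 2: (-13,0) -> (-13,-13), length = 13
  seg 3: (-13,-13) -> (-13,-21), length = 8
  seg 4: (-13,-21) -> (-11.698,-17.218), length = 4
  seg 5: (-11.698,-17.218) -> (-10.658,-12.327), length = 5
Total = 43

Answer: 43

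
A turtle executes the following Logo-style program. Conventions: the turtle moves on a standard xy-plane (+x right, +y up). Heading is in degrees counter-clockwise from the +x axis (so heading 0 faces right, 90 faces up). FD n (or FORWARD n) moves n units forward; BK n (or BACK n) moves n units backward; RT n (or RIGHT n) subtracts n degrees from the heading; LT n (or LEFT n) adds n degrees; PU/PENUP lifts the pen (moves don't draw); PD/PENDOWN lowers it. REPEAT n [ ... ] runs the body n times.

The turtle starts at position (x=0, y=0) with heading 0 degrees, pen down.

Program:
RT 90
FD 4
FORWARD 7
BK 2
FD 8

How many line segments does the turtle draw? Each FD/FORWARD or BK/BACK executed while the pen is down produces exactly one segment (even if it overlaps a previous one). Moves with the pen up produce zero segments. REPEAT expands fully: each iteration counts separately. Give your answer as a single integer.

Answer: 4

Derivation:
Executing turtle program step by step:
Start: pos=(0,0), heading=0, pen down
RT 90: heading 0 -> 270
FD 4: (0,0) -> (0,-4) [heading=270, draw]
FD 7: (0,-4) -> (0,-11) [heading=270, draw]
BK 2: (0,-11) -> (0,-9) [heading=270, draw]
FD 8: (0,-9) -> (0,-17) [heading=270, draw]
Final: pos=(0,-17), heading=270, 4 segment(s) drawn
Segments drawn: 4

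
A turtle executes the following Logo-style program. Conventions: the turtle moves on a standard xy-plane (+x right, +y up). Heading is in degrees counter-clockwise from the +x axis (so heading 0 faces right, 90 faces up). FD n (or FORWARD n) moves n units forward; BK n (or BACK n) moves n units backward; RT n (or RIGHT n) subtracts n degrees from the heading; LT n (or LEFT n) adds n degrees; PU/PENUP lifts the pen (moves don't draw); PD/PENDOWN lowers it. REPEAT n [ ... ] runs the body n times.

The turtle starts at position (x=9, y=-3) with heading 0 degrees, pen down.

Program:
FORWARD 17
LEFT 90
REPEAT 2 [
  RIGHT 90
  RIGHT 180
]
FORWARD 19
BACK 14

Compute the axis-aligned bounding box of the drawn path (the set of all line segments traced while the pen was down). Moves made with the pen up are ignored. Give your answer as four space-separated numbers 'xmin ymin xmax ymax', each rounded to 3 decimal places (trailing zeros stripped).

Executing turtle program step by step:
Start: pos=(9,-3), heading=0, pen down
FD 17: (9,-3) -> (26,-3) [heading=0, draw]
LT 90: heading 0 -> 90
REPEAT 2 [
  -- iteration 1/2 --
  RT 90: heading 90 -> 0
  RT 180: heading 0 -> 180
  -- iteration 2/2 --
  RT 90: heading 180 -> 90
  RT 180: heading 90 -> 270
]
FD 19: (26,-3) -> (26,-22) [heading=270, draw]
BK 14: (26,-22) -> (26,-8) [heading=270, draw]
Final: pos=(26,-8), heading=270, 3 segment(s) drawn

Segment endpoints: x in {9, 26, 26, 26}, y in {-22, -8, -3}
xmin=9, ymin=-22, xmax=26, ymax=-3

Answer: 9 -22 26 -3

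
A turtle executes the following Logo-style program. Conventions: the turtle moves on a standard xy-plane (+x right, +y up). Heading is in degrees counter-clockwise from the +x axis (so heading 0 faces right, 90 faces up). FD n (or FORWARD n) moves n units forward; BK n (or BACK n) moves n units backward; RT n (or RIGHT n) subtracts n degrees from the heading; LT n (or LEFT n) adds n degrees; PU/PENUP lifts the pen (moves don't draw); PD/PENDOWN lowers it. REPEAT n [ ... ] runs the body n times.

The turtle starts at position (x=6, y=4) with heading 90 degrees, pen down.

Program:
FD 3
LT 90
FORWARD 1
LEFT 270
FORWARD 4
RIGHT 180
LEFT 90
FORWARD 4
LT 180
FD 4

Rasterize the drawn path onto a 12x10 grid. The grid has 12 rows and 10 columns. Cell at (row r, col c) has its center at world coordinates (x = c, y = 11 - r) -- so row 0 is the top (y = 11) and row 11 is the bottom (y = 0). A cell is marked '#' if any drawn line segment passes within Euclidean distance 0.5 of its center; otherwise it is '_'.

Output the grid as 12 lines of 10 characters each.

Segment 0: (6,4) -> (6,7)
Segment 1: (6,7) -> (5,7)
Segment 2: (5,7) -> (5,11)
Segment 3: (5,11) -> (9,11)
Segment 4: (9,11) -> (5,11)

Answer: _____#####
_____#____
_____#____
_____#____
_____##___
______#___
______#___
______#___
__________
__________
__________
__________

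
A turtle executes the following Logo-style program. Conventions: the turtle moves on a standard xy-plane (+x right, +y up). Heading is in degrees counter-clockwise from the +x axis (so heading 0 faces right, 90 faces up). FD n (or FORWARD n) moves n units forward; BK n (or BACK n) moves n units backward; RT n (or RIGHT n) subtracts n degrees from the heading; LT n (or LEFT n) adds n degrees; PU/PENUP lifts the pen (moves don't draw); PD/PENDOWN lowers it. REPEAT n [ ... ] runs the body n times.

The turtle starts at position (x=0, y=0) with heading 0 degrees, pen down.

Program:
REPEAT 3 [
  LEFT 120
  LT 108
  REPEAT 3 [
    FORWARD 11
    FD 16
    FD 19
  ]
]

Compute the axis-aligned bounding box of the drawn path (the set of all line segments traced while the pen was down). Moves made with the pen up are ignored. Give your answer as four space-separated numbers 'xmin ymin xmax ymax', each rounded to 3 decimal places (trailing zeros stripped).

Answer: -106.765 -102.554 4.879 34.69

Derivation:
Executing turtle program step by step:
Start: pos=(0,0), heading=0, pen down
REPEAT 3 [
  -- iteration 1/3 --
  LT 120: heading 0 -> 120
  LT 108: heading 120 -> 228
  REPEAT 3 [
    -- iteration 1/3 --
    FD 11: (0,0) -> (-7.36,-8.175) [heading=228, draw]
    FD 16: (-7.36,-8.175) -> (-18.067,-20.065) [heading=228, draw]
    FD 19: (-18.067,-20.065) -> (-30.78,-34.185) [heading=228, draw]
    -- iteration 2/3 --
    FD 11: (-30.78,-34.185) -> (-38.14,-42.359) [heading=228, draw]
    FD 16: (-38.14,-42.359) -> (-48.847,-54.25) [heading=228, draw]
    FD 19: (-48.847,-54.25) -> (-61.56,-68.369) [heading=228, draw]
    -- iteration 3/3 --
    FD 11: (-61.56,-68.369) -> (-68.92,-76.544) [heading=228, draw]
    FD 16: (-68.92,-76.544) -> (-79.627,-88.434) [heading=228, draw]
    FD 19: (-79.627,-88.434) -> (-92.34,-102.554) [heading=228, draw]
  ]
  -- iteration 2/3 --
  LT 120: heading 228 -> 348
  LT 108: heading 348 -> 96
  REPEAT 3 [
    -- iteration 1/3 --
    FD 11: (-92.34,-102.554) -> (-93.49,-91.614) [heading=96, draw]
    FD 16: (-93.49,-91.614) -> (-95.162,-75.702) [heading=96, draw]
    FD 19: (-95.162,-75.702) -> (-97.148,-56.806) [heading=96, draw]
    -- iteration 2/3 --
    FD 11: (-97.148,-56.806) -> (-98.298,-45.866) [heading=96, draw]
    FD 16: (-98.298,-45.866) -> (-99.971,-29.954) [heading=96, draw]
    FD 19: (-99.971,-29.954) -> (-101.957,-11.058) [heading=96, draw]
    -- iteration 3/3 --
    FD 11: (-101.957,-11.058) -> (-103.106,-0.118) [heading=96, draw]
    FD 16: (-103.106,-0.118) -> (-104.779,15.794) [heading=96, draw]
    FD 19: (-104.779,15.794) -> (-106.765,34.69) [heading=96, draw]
  ]
  -- iteration 3/3 --
  LT 120: heading 96 -> 216
  LT 108: heading 216 -> 324
  REPEAT 3 [
    -- iteration 1/3 --
    FD 11: (-106.765,34.69) -> (-97.866,28.224) [heading=324, draw]
    FD 16: (-97.866,28.224) -> (-84.921,18.82) [heading=324, draw]
    FD 19: (-84.921,18.82) -> (-69.55,7.652) [heading=324, draw]
    -- iteration 2/3 --
    FD 11: (-69.55,7.652) -> (-60.651,1.186) [heading=324, draw]
    FD 16: (-60.651,1.186) -> (-47.707,-8.218) [heading=324, draw]
    FD 19: (-47.707,-8.218) -> (-32.335,-19.386) [heading=324, draw]
    -- iteration 3/3 --
    FD 11: (-32.335,-19.386) -> (-23.436,-25.852) [heading=324, draw]
    FD 16: (-23.436,-25.852) -> (-10.492,-35.256) [heading=324, draw]
    FD 19: (-10.492,-35.256) -> (4.879,-46.424) [heading=324, draw]
  ]
]
Final: pos=(4.879,-46.424), heading=324, 27 segment(s) drawn

Segment endpoints: x in {-106.765, -104.779, -103.106, -101.957, -99.971, -98.298, -97.866, -97.148, -95.162, -93.49, -92.34, -84.921, -79.627, -69.55, -68.92, -61.56, -60.651, -48.847, -47.707, -38.14, -32.335, -30.78, -23.436, -18.067, -10.492, -7.36, 0, 4.879}, y in {-102.554, -91.614, -88.434, -76.544, -75.702, -68.369, -56.806, -54.25, -46.424, -45.866, -42.359, -35.256, -34.185, -29.954, -25.852, -20.065, -19.386, -11.058, -8.218, -8.175, -0.118, 0, 1.186, 7.652, 15.794, 18.82, 28.224, 34.69}
xmin=-106.765, ymin=-102.554, xmax=4.879, ymax=34.69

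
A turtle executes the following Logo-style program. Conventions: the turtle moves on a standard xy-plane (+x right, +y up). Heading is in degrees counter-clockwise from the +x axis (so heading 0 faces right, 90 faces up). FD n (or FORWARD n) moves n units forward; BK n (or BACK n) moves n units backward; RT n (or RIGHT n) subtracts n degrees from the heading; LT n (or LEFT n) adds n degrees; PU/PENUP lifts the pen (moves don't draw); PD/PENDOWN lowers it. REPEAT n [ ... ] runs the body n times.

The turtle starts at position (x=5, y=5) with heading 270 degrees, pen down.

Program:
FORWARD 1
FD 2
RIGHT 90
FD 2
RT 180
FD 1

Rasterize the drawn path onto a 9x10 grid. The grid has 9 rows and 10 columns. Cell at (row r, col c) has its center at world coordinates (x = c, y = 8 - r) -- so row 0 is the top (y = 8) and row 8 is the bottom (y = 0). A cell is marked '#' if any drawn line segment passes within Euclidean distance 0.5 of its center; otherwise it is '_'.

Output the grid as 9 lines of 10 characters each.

Answer: __________
__________
__________
_____#____
_____#____
_____#____
___###____
__________
__________

Derivation:
Segment 0: (5,5) -> (5,4)
Segment 1: (5,4) -> (5,2)
Segment 2: (5,2) -> (3,2)
Segment 3: (3,2) -> (4,2)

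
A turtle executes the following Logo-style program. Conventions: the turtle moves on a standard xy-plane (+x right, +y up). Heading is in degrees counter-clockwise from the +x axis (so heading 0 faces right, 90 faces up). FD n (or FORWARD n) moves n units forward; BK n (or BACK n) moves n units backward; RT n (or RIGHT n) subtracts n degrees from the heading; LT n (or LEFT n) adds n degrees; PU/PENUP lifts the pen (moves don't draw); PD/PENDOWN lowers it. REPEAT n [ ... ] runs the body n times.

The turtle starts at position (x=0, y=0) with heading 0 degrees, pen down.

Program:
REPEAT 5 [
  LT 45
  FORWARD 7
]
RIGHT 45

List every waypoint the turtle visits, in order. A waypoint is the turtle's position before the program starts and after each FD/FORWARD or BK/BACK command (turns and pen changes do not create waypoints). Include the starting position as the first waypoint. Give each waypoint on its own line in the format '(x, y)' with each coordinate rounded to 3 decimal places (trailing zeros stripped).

Executing turtle program step by step:
Start: pos=(0,0), heading=0, pen down
REPEAT 5 [
  -- iteration 1/5 --
  LT 45: heading 0 -> 45
  FD 7: (0,0) -> (4.95,4.95) [heading=45, draw]
  -- iteration 2/5 --
  LT 45: heading 45 -> 90
  FD 7: (4.95,4.95) -> (4.95,11.95) [heading=90, draw]
  -- iteration 3/5 --
  LT 45: heading 90 -> 135
  FD 7: (4.95,11.95) -> (0,16.899) [heading=135, draw]
  -- iteration 4/5 --
  LT 45: heading 135 -> 180
  FD 7: (0,16.899) -> (-7,16.899) [heading=180, draw]
  -- iteration 5/5 --
  LT 45: heading 180 -> 225
  FD 7: (-7,16.899) -> (-11.95,11.95) [heading=225, draw]
]
RT 45: heading 225 -> 180
Final: pos=(-11.95,11.95), heading=180, 5 segment(s) drawn
Waypoints (6 total):
(0, 0)
(4.95, 4.95)
(4.95, 11.95)
(0, 16.899)
(-7, 16.899)
(-11.95, 11.95)

Answer: (0, 0)
(4.95, 4.95)
(4.95, 11.95)
(0, 16.899)
(-7, 16.899)
(-11.95, 11.95)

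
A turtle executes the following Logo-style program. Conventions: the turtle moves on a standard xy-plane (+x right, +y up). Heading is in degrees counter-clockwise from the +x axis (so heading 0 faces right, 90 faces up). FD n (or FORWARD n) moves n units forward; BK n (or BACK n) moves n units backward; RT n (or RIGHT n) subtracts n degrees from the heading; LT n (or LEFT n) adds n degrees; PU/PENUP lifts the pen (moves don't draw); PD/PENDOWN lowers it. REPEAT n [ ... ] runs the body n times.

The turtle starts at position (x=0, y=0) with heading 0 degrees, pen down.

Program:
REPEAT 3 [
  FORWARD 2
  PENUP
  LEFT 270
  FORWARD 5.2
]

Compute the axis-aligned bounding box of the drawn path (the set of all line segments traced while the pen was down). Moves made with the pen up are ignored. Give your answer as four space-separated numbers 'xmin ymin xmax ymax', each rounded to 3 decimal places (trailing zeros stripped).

Executing turtle program step by step:
Start: pos=(0,0), heading=0, pen down
REPEAT 3 [
  -- iteration 1/3 --
  FD 2: (0,0) -> (2,0) [heading=0, draw]
  PU: pen up
  LT 270: heading 0 -> 270
  FD 5.2: (2,0) -> (2,-5.2) [heading=270, move]
  -- iteration 2/3 --
  FD 2: (2,-5.2) -> (2,-7.2) [heading=270, move]
  PU: pen up
  LT 270: heading 270 -> 180
  FD 5.2: (2,-7.2) -> (-3.2,-7.2) [heading=180, move]
  -- iteration 3/3 --
  FD 2: (-3.2,-7.2) -> (-5.2,-7.2) [heading=180, move]
  PU: pen up
  LT 270: heading 180 -> 90
  FD 5.2: (-5.2,-7.2) -> (-5.2,-2) [heading=90, move]
]
Final: pos=(-5.2,-2), heading=90, 1 segment(s) drawn

Segment endpoints: x in {0, 2}, y in {0}
xmin=0, ymin=0, xmax=2, ymax=0

Answer: 0 0 2 0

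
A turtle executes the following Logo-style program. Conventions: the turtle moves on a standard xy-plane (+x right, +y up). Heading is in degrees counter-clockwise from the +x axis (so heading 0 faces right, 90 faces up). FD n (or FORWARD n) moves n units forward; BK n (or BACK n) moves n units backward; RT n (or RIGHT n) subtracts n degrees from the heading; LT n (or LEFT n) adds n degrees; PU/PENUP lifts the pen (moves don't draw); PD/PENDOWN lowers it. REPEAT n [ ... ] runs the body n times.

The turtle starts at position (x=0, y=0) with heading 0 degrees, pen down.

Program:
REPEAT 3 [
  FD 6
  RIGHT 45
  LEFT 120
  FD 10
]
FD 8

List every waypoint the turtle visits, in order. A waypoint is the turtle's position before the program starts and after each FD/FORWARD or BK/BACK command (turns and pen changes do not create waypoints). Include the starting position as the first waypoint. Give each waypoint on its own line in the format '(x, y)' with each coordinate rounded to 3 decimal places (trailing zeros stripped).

Executing turtle program step by step:
Start: pos=(0,0), heading=0, pen down
REPEAT 3 [
  -- iteration 1/3 --
  FD 6: (0,0) -> (6,0) [heading=0, draw]
  RT 45: heading 0 -> 315
  LT 120: heading 315 -> 75
  FD 10: (6,0) -> (8.588,9.659) [heading=75, draw]
  -- iteration 2/3 --
  FD 6: (8.588,9.659) -> (10.141,15.455) [heading=75, draw]
  RT 45: heading 75 -> 30
  LT 120: heading 30 -> 150
  FD 10: (10.141,15.455) -> (1.481,20.455) [heading=150, draw]
  -- iteration 3/3 --
  FD 6: (1.481,20.455) -> (-3.715,23.455) [heading=150, draw]
  RT 45: heading 150 -> 105
  LT 120: heading 105 -> 225
  FD 10: (-3.715,23.455) -> (-10.786,16.384) [heading=225, draw]
]
FD 8: (-10.786,16.384) -> (-16.443,10.727) [heading=225, draw]
Final: pos=(-16.443,10.727), heading=225, 7 segment(s) drawn
Waypoints (8 total):
(0, 0)
(6, 0)
(8.588, 9.659)
(10.141, 15.455)
(1.481, 20.455)
(-3.715, 23.455)
(-10.786, 16.384)
(-16.443, 10.727)

Answer: (0, 0)
(6, 0)
(8.588, 9.659)
(10.141, 15.455)
(1.481, 20.455)
(-3.715, 23.455)
(-10.786, 16.384)
(-16.443, 10.727)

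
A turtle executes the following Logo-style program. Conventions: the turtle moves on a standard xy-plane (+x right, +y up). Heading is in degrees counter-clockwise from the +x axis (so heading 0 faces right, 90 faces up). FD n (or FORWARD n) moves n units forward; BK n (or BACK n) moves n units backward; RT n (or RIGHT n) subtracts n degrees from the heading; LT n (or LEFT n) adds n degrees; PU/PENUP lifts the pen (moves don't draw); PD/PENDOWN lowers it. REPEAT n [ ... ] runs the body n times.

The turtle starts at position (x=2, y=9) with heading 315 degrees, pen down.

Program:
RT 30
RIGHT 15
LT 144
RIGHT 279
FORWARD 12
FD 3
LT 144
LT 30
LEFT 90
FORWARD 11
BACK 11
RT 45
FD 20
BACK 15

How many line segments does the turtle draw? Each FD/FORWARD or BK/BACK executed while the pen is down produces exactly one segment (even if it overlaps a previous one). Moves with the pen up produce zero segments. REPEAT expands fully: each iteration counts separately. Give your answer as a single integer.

Executing turtle program step by step:
Start: pos=(2,9), heading=315, pen down
RT 30: heading 315 -> 285
RT 15: heading 285 -> 270
LT 144: heading 270 -> 54
RT 279: heading 54 -> 135
FD 12: (2,9) -> (-6.485,17.485) [heading=135, draw]
FD 3: (-6.485,17.485) -> (-8.607,19.607) [heading=135, draw]
LT 144: heading 135 -> 279
LT 30: heading 279 -> 309
LT 90: heading 309 -> 39
FD 11: (-8.607,19.607) -> (-0.058,26.529) [heading=39, draw]
BK 11: (-0.058,26.529) -> (-8.607,19.607) [heading=39, draw]
RT 45: heading 39 -> 354
FD 20: (-8.607,19.607) -> (11.284,17.516) [heading=354, draw]
BK 15: (11.284,17.516) -> (-3.634,19.084) [heading=354, draw]
Final: pos=(-3.634,19.084), heading=354, 6 segment(s) drawn
Segments drawn: 6

Answer: 6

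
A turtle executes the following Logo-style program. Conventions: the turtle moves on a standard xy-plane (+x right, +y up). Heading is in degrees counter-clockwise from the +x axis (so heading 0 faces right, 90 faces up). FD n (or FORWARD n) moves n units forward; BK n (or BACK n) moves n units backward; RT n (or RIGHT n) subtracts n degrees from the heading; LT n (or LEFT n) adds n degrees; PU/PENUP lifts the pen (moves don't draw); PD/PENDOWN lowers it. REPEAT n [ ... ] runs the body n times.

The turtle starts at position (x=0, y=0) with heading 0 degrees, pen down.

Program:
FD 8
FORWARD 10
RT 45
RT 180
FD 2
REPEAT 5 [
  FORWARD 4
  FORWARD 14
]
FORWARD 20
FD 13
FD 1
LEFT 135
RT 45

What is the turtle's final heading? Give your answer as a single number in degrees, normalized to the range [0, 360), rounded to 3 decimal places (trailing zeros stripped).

Executing turtle program step by step:
Start: pos=(0,0), heading=0, pen down
FD 8: (0,0) -> (8,0) [heading=0, draw]
FD 10: (8,0) -> (18,0) [heading=0, draw]
RT 45: heading 0 -> 315
RT 180: heading 315 -> 135
FD 2: (18,0) -> (16.586,1.414) [heading=135, draw]
REPEAT 5 [
  -- iteration 1/5 --
  FD 4: (16.586,1.414) -> (13.757,4.243) [heading=135, draw]
  FD 14: (13.757,4.243) -> (3.858,14.142) [heading=135, draw]
  -- iteration 2/5 --
  FD 4: (3.858,14.142) -> (1.029,16.971) [heading=135, draw]
  FD 14: (1.029,16.971) -> (-8.87,26.87) [heading=135, draw]
  -- iteration 3/5 --
  FD 4: (-8.87,26.87) -> (-11.698,29.698) [heading=135, draw]
  FD 14: (-11.698,29.698) -> (-21.598,39.598) [heading=135, draw]
  -- iteration 4/5 --
  FD 4: (-21.598,39.598) -> (-24.426,42.426) [heading=135, draw]
  FD 14: (-24.426,42.426) -> (-34.326,52.326) [heading=135, draw]
  -- iteration 5/5 --
  FD 4: (-34.326,52.326) -> (-37.154,55.154) [heading=135, draw]
  FD 14: (-37.154,55.154) -> (-47.054,65.054) [heading=135, draw]
]
FD 20: (-47.054,65.054) -> (-61.196,79.196) [heading=135, draw]
FD 13: (-61.196,79.196) -> (-70.388,88.388) [heading=135, draw]
FD 1: (-70.388,88.388) -> (-71.095,89.095) [heading=135, draw]
LT 135: heading 135 -> 270
RT 45: heading 270 -> 225
Final: pos=(-71.095,89.095), heading=225, 16 segment(s) drawn

Answer: 225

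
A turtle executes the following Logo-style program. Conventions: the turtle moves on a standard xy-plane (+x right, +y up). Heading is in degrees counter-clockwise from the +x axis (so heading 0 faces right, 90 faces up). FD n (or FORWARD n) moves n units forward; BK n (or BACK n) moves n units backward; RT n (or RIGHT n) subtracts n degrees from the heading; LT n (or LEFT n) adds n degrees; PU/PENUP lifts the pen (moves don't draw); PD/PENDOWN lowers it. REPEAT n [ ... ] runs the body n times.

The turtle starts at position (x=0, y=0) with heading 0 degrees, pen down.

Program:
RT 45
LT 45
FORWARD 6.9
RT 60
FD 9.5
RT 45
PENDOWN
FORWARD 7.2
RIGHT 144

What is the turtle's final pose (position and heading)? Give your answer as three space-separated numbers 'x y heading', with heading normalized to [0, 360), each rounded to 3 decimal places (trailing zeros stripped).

Executing turtle program step by step:
Start: pos=(0,0), heading=0, pen down
RT 45: heading 0 -> 315
LT 45: heading 315 -> 0
FD 6.9: (0,0) -> (6.9,0) [heading=0, draw]
RT 60: heading 0 -> 300
FD 9.5: (6.9,0) -> (11.65,-8.227) [heading=300, draw]
RT 45: heading 300 -> 255
PD: pen down
FD 7.2: (11.65,-8.227) -> (9.787,-15.182) [heading=255, draw]
RT 144: heading 255 -> 111
Final: pos=(9.787,-15.182), heading=111, 3 segment(s) drawn

Answer: 9.787 -15.182 111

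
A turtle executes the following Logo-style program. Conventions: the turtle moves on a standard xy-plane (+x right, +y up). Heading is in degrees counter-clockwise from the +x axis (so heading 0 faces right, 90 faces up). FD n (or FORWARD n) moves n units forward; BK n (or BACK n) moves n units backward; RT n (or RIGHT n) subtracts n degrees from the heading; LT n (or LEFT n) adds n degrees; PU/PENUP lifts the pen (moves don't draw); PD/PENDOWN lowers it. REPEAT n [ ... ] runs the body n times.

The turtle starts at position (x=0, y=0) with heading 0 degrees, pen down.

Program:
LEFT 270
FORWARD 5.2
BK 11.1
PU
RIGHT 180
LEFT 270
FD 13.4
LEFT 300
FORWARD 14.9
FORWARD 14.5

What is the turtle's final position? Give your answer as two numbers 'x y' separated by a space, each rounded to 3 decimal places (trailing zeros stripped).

Answer: 28.1 -19.561

Derivation:
Executing turtle program step by step:
Start: pos=(0,0), heading=0, pen down
LT 270: heading 0 -> 270
FD 5.2: (0,0) -> (0,-5.2) [heading=270, draw]
BK 11.1: (0,-5.2) -> (0,5.9) [heading=270, draw]
PU: pen up
RT 180: heading 270 -> 90
LT 270: heading 90 -> 0
FD 13.4: (0,5.9) -> (13.4,5.9) [heading=0, move]
LT 300: heading 0 -> 300
FD 14.9: (13.4,5.9) -> (20.85,-7.004) [heading=300, move]
FD 14.5: (20.85,-7.004) -> (28.1,-19.561) [heading=300, move]
Final: pos=(28.1,-19.561), heading=300, 2 segment(s) drawn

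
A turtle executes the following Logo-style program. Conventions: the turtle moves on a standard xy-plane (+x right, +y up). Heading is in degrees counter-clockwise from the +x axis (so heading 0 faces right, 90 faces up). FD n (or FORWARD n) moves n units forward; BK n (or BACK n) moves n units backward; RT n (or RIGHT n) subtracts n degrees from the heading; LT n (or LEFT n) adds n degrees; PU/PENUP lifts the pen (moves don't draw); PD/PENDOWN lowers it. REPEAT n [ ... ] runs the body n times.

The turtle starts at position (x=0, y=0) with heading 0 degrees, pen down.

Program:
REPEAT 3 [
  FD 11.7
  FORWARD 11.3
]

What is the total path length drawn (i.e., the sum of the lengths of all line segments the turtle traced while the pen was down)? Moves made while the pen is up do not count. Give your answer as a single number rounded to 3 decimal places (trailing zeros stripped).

Executing turtle program step by step:
Start: pos=(0,0), heading=0, pen down
REPEAT 3 [
  -- iteration 1/3 --
  FD 11.7: (0,0) -> (11.7,0) [heading=0, draw]
  FD 11.3: (11.7,0) -> (23,0) [heading=0, draw]
  -- iteration 2/3 --
  FD 11.7: (23,0) -> (34.7,0) [heading=0, draw]
  FD 11.3: (34.7,0) -> (46,0) [heading=0, draw]
  -- iteration 3/3 --
  FD 11.7: (46,0) -> (57.7,0) [heading=0, draw]
  FD 11.3: (57.7,0) -> (69,0) [heading=0, draw]
]
Final: pos=(69,0), heading=0, 6 segment(s) drawn

Segment lengths:
  seg 1: (0,0) -> (11.7,0), length = 11.7
  seg 2: (11.7,0) -> (23,0), length = 11.3
  seg 3: (23,0) -> (34.7,0), length = 11.7
  seg 4: (34.7,0) -> (46,0), length = 11.3
  seg 5: (46,0) -> (57.7,0), length = 11.7
  seg 6: (57.7,0) -> (69,0), length = 11.3
Total = 69

Answer: 69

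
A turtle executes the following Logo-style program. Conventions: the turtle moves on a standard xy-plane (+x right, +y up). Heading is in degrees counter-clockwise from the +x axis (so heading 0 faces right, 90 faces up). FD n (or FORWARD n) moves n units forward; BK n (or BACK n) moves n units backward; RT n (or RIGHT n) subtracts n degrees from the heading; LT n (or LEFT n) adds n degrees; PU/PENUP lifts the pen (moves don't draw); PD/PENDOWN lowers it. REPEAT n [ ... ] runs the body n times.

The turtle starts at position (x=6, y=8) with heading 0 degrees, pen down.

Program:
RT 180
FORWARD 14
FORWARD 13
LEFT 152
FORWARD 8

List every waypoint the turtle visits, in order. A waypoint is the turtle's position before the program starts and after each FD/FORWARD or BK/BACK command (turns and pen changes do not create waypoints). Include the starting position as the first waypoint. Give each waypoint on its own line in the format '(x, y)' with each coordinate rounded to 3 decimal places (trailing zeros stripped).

Executing turtle program step by step:
Start: pos=(6,8), heading=0, pen down
RT 180: heading 0 -> 180
FD 14: (6,8) -> (-8,8) [heading=180, draw]
FD 13: (-8,8) -> (-21,8) [heading=180, draw]
LT 152: heading 180 -> 332
FD 8: (-21,8) -> (-13.936,4.244) [heading=332, draw]
Final: pos=(-13.936,4.244), heading=332, 3 segment(s) drawn
Waypoints (4 total):
(6, 8)
(-8, 8)
(-21, 8)
(-13.936, 4.244)

Answer: (6, 8)
(-8, 8)
(-21, 8)
(-13.936, 4.244)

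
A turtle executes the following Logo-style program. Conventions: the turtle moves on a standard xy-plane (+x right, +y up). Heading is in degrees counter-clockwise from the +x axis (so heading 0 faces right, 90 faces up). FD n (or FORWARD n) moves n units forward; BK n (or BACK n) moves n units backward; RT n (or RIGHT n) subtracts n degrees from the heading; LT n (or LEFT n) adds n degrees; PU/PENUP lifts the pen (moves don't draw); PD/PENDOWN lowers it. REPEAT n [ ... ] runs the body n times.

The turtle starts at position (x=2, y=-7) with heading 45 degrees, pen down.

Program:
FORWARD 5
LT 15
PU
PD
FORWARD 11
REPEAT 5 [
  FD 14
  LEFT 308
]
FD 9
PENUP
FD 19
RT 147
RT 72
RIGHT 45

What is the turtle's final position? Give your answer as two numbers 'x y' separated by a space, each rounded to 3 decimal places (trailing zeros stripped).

Executing turtle program step by step:
Start: pos=(2,-7), heading=45, pen down
FD 5: (2,-7) -> (5.536,-3.464) [heading=45, draw]
LT 15: heading 45 -> 60
PU: pen up
PD: pen down
FD 11: (5.536,-3.464) -> (11.036,6.062) [heading=60, draw]
REPEAT 5 [
  -- iteration 1/5 --
  FD 14: (11.036,6.062) -> (18.036,18.186) [heading=60, draw]
  LT 308: heading 60 -> 8
  -- iteration 2/5 --
  FD 14: (18.036,18.186) -> (31.899,20.135) [heading=8, draw]
  LT 308: heading 8 -> 316
  -- iteration 3/5 --
  FD 14: (31.899,20.135) -> (41.97,10.409) [heading=316, draw]
  LT 308: heading 316 -> 264
  -- iteration 4/5 --
  FD 14: (41.97,10.409) -> (40.507,-3.514) [heading=264, draw]
  LT 308: heading 264 -> 212
  -- iteration 5/5 --
  FD 14: (40.507,-3.514) -> (28.634,-10.933) [heading=212, draw]
  LT 308: heading 212 -> 160
]
FD 9: (28.634,-10.933) -> (20.177,-7.855) [heading=160, draw]
PU: pen up
FD 19: (20.177,-7.855) -> (2.323,-1.356) [heading=160, move]
RT 147: heading 160 -> 13
RT 72: heading 13 -> 301
RT 45: heading 301 -> 256
Final: pos=(2.323,-1.356), heading=256, 8 segment(s) drawn

Answer: 2.323 -1.356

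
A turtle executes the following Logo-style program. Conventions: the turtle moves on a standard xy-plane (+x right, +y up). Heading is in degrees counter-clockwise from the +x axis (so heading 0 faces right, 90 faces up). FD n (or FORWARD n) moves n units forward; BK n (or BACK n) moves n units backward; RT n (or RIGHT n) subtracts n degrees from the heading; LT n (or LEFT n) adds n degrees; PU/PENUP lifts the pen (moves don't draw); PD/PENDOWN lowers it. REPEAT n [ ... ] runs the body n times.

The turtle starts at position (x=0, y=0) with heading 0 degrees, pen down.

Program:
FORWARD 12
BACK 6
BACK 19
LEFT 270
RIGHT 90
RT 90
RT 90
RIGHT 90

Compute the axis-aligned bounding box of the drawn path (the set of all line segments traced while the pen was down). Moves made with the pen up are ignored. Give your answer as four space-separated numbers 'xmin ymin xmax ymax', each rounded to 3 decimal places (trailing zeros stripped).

Executing turtle program step by step:
Start: pos=(0,0), heading=0, pen down
FD 12: (0,0) -> (12,0) [heading=0, draw]
BK 6: (12,0) -> (6,0) [heading=0, draw]
BK 19: (6,0) -> (-13,0) [heading=0, draw]
LT 270: heading 0 -> 270
RT 90: heading 270 -> 180
RT 90: heading 180 -> 90
RT 90: heading 90 -> 0
RT 90: heading 0 -> 270
Final: pos=(-13,0), heading=270, 3 segment(s) drawn

Segment endpoints: x in {-13, 0, 6, 12}, y in {0}
xmin=-13, ymin=0, xmax=12, ymax=0

Answer: -13 0 12 0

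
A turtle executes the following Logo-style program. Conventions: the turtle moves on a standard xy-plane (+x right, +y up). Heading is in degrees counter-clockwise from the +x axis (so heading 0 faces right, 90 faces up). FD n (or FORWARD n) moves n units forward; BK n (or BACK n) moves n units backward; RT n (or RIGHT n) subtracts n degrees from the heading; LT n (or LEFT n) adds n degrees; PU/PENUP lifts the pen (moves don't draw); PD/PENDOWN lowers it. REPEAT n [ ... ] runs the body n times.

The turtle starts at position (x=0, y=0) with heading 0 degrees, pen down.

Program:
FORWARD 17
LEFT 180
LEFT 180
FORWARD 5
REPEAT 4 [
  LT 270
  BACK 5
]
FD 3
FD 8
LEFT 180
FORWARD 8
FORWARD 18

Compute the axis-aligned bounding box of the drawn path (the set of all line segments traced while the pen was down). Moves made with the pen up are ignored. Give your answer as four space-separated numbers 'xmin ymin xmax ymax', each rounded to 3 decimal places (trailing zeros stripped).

Executing turtle program step by step:
Start: pos=(0,0), heading=0, pen down
FD 17: (0,0) -> (17,0) [heading=0, draw]
LT 180: heading 0 -> 180
LT 180: heading 180 -> 0
FD 5: (17,0) -> (22,0) [heading=0, draw]
REPEAT 4 [
  -- iteration 1/4 --
  LT 270: heading 0 -> 270
  BK 5: (22,0) -> (22,5) [heading=270, draw]
  -- iteration 2/4 --
  LT 270: heading 270 -> 180
  BK 5: (22,5) -> (27,5) [heading=180, draw]
  -- iteration 3/4 --
  LT 270: heading 180 -> 90
  BK 5: (27,5) -> (27,0) [heading=90, draw]
  -- iteration 4/4 --
  LT 270: heading 90 -> 0
  BK 5: (27,0) -> (22,0) [heading=0, draw]
]
FD 3: (22,0) -> (25,0) [heading=0, draw]
FD 8: (25,0) -> (33,0) [heading=0, draw]
LT 180: heading 0 -> 180
FD 8: (33,0) -> (25,0) [heading=180, draw]
FD 18: (25,0) -> (7,0) [heading=180, draw]
Final: pos=(7,0), heading=180, 10 segment(s) drawn

Segment endpoints: x in {0, 7, 17, 22, 22, 22, 25, 27, 27, 33}, y in {0, 0, 0, 0, 0, 0, 0, 0, 5, 5}
xmin=0, ymin=0, xmax=33, ymax=5

Answer: 0 0 33 5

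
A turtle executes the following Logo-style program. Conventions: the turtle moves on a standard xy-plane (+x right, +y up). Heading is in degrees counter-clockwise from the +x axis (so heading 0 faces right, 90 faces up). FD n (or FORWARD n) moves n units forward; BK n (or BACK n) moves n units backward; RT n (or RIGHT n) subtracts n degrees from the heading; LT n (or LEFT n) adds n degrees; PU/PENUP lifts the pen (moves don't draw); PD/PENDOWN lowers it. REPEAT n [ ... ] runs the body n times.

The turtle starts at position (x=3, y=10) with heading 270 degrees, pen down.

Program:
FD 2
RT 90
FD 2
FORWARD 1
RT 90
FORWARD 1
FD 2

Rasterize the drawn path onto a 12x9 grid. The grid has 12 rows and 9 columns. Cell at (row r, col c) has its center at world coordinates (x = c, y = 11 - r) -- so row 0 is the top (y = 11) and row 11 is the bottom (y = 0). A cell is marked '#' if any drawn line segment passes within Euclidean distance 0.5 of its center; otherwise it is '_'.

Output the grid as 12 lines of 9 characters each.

Segment 0: (3,10) -> (3,8)
Segment 1: (3,8) -> (1,8)
Segment 2: (1,8) -> (-0,8)
Segment 3: (-0,8) -> (-0,9)
Segment 4: (-0,9) -> (-0,11)

Answer: #________
#__#_____
#__#_____
####_____
_________
_________
_________
_________
_________
_________
_________
_________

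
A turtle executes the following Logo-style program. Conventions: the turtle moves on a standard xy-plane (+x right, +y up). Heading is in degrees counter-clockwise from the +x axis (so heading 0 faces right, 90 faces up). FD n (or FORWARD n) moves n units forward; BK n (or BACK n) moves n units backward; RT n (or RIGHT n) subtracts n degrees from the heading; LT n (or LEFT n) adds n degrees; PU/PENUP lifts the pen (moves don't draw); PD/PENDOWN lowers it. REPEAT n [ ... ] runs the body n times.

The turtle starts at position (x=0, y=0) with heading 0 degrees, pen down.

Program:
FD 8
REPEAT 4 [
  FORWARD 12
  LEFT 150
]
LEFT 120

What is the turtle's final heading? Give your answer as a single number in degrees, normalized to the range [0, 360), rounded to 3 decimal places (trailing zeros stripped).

Executing turtle program step by step:
Start: pos=(0,0), heading=0, pen down
FD 8: (0,0) -> (8,0) [heading=0, draw]
REPEAT 4 [
  -- iteration 1/4 --
  FD 12: (8,0) -> (20,0) [heading=0, draw]
  LT 150: heading 0 -> 150
  -- iteration 2/4 --
  FD 12: (20,0) -> (9.608,6) [heading=150, draw]
  LT 150: heading 150 -> 300
  -- iteration 3/4 --
  FD 12: (9.608,6) -> (15.608,-4.392) [heading=300, draw]
  LT 150: heading 300 -> 90
  -- iteration 4/4 --
  FD 12: (15.608,-4.392) -> (15.608,7.608) [heading=90, draw]
  LT 150: heading 90 -> 240
]
LT 120: heading 240 -> 0
Final: pos=(15.608,7.608), heading=0, 5 segment(s) drawn

Answer: 0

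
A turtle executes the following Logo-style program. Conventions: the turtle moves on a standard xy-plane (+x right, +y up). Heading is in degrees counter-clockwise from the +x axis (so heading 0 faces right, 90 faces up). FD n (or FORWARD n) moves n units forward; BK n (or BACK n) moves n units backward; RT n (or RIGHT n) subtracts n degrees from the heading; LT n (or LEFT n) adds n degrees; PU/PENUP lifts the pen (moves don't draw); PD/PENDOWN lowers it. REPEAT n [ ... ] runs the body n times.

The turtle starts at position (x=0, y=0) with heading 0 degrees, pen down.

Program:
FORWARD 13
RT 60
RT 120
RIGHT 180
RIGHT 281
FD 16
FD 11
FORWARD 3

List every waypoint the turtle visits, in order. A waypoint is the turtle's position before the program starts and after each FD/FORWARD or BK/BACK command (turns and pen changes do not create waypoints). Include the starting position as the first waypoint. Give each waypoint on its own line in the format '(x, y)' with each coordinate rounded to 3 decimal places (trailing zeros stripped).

Executing turtle program step by step:
Start: pos=(0,0), heading=0, pen down
FD 13: (0,0) -> (13,0) [heading=0, draw]
RT 60: heading 0 -> 300
RT 120: heading 300 -> 180
RT 180: heading 180 -> 0
RT 281: heading 0 -> 79
FD 16: (13,0) -> (16.053,15.706) [heading=79, draw]
FD 11: (16.053,15.706) -> (18.152,26.504) [heading=79, draw]
FD 3: (18.152,26.504) -> (18.724,29.449) [heading=79, draw]
Final: pos=(18.724,29.449), heading=79, 4 segment(s) drawn
Waypoints (5 total):
(0, 0)
(13, 0)
(16.053, 15.706)
(18.152, 26.504)
(18.724, 29.449)

Answer: (0, 0)
(13, 0)
(16.053, 15.706)
(18.152, 26.504)
(18.724, 29.449)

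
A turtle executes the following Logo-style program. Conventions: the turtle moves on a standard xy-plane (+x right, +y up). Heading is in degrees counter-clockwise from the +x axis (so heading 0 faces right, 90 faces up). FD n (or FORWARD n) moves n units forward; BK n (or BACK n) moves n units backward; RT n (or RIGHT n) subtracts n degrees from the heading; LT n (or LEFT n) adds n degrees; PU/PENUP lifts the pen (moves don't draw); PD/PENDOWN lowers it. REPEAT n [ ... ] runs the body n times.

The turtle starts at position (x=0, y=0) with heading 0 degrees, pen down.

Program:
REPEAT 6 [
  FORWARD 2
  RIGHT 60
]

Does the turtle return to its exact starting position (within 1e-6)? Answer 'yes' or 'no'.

Answer: yes

Derivation:
Executing turtle program step by step:
Start: pos=(0,0), heading=0, pen down
REPEAT 6 [
  -- iteration 1/6 --
  FD 2: (0,0) -> (2,0) [heading=0, draw]
  RT 60: heading 0 -> 300
  -- iteration 2/6 --
  FD 2: (2,0) -> (3,-1.732) [heading=300, draw]
  RT 60: heading 300 -> 240
  -- iteration 3/6 --
  FD 2: (3,-1.732) -> (2,-3.464) [heading=240, draw]
  RT 60: heading 240 -> 180
  -- iteration 4/6 --
  FD 2: (2,-3.464) -> (0,-3.464) [heading=180, draw]
  RT 60: heading 180 -> 120
  -- iteration 5/6 --
  FD 2: (0,-3.464) -> (-1,-1.732) [heading=120, draw]
  RT 60: heading 120 -> 60
  -- iteration 6/6 --
  FD 2: (-1,-1.732) -> (0,0) [heading=60, draw]
  RT 60: heading 60 -> 0
]
Final: pos=(0,0), heading=0, 6 segment(s) drawn

Start position: (0, 0)
Final position: (0, 0)
Distance = 0; < 1e-6 -> CLOSED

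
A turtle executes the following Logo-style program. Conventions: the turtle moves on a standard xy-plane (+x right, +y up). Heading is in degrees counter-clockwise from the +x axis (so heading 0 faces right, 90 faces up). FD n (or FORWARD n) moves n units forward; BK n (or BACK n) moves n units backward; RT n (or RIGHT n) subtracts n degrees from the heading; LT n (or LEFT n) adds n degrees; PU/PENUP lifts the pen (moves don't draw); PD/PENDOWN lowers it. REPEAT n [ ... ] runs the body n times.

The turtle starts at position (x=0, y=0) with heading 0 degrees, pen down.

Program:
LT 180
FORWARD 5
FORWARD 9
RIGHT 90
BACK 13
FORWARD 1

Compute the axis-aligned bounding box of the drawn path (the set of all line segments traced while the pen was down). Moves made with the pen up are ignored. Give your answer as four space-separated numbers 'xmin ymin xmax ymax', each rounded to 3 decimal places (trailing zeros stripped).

Executing turtle program step by step:
Start: pos=(0,0), heading=0, pen down
LT 180: heading 0 -> 180
FD 5: (0,0) -> (-5,0) [heading=180, draw]
FD 9: (-5,0) -> (-14,0) [heading=180, draw]
RT 90: heading 180 -> 90
BK 13: (-14,0) -> (-14,-13) [heading=90, draw]
FD 1: (-14,-13) -> (-14,-12) [heading=90, draw]
Final: pos=(-14,-12), heading=90, 4 segment(s) drawn

Segment endpoints: x in {-14, -5, 0}, y in {-13, -12, 0, 0, 0}
xmin=-14, ymin=-13, xmax=0, ymax=0

Answer: -14 -13 0 0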